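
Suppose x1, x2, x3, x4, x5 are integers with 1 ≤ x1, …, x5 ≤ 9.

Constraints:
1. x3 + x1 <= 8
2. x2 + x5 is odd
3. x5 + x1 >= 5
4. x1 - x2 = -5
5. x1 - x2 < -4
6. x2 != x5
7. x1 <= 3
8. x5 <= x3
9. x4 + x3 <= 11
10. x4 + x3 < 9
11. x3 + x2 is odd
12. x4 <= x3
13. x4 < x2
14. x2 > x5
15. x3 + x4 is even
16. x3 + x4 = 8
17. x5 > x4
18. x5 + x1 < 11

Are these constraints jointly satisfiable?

Setting (x1, x2, x3, x4, x5) = (3, 8, 5, 3, 5) satisfies everything: constraint 1: x3 + x1 = 8; constraint 3: x5 + x1 = 8; constraint 4: x1 - x2 = -5, and the others follow.

Satisfiable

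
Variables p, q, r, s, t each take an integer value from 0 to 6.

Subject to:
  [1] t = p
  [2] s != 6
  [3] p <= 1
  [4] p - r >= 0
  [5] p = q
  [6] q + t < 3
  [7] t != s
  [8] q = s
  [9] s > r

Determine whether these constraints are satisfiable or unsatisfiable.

From constraints 1, 5, and 8, t = p = q = s, so t = s. But constraint 7 says t ≠ s. Contradiction.

Unsatisfiable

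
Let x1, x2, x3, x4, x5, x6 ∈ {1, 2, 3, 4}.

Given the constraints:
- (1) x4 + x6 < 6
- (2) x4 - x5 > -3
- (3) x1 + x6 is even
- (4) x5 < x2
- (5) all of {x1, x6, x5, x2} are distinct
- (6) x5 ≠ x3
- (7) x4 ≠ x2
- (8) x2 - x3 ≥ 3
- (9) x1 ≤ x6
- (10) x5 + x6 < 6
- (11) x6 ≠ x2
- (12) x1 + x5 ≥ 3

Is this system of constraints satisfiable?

Satisfiable

Take x1 = 1, x2 = 4, x3 = 1, x4 = 1, x5 = 2, x6 = 3. Then constraint 1: x4 + x6 = 4; constraint 2: x4 - x5 = -1; constraint 8: x2 - x3 = 3, and every other listed constraint is also met.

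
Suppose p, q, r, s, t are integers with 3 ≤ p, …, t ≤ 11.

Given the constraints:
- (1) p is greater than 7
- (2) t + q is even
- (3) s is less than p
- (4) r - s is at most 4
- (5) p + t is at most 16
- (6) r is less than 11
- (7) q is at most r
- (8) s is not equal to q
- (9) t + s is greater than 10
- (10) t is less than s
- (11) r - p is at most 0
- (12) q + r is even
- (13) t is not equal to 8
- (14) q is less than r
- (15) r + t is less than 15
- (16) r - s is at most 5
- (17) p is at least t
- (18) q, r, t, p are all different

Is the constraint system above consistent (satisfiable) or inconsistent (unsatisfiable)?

Satisfiable

Setting (p, q, r, s, t) = (11, 3, 9, 6, 5) satisfies everything: constraint 4: r - s = 3; constraint 5: p + t = 16, and the others follow.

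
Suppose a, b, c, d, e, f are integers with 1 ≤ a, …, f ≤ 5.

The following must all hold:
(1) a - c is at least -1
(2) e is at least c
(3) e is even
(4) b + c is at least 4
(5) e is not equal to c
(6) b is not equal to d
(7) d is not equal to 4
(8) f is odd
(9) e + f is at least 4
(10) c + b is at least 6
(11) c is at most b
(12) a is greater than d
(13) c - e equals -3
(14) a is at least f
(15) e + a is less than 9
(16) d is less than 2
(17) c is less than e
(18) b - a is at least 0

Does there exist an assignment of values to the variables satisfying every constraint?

Satisfiable

Take a = 3, b = 5, c = 1, d = 1, e = 4, f = 1. Then constraint 1: a - c = 2; constraint 4: b + c = 6; constraint 9: e + f = 5, and every other listed constraint is also met.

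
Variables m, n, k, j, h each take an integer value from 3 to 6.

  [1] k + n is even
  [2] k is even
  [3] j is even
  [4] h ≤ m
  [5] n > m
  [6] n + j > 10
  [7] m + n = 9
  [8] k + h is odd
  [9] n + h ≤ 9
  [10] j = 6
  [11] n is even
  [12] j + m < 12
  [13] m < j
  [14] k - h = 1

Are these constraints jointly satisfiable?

Satisfiable

One satisfying assignment is m = 3, n = 6, k = 4, j = 6, h = 3.
For the less obvious constraints — constraint 6: n + j = 12; constraint 7: m + n = 9; constraint 9: n + h = 9 — and the others hold by inspection.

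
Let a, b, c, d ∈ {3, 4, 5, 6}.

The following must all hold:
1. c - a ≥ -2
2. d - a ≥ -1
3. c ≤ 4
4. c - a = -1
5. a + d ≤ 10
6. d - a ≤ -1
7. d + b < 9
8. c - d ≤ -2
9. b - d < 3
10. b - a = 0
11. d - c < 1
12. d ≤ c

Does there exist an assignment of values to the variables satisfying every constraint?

Constraints 1, 6, and 8 give c − a ≥ -2, a − d ≥ 1, d − c ≥ 2.
Adding all 3 inequalities: the left sides telescope to 0, and the right sides sum to (-2) + 1 + 2 = 1. So 0 ≥ 1, which is false.

Unsatisfiable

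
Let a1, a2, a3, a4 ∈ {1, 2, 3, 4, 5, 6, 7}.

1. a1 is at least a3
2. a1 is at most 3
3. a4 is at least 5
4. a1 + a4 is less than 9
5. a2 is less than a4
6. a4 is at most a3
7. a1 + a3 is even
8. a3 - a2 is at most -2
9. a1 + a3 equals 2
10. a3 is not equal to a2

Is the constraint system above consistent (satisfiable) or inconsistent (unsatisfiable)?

Unsatisfiable

From constraints 3 and 6: a3 ≥ a4 and a4 ≥ 5, so a3 ≥ 5. From constraints 1 and 2: a3 ≤ a1 and a1 ≤ 3, so a3 ≤ 3. But 3 < 5, so no value of a3 works.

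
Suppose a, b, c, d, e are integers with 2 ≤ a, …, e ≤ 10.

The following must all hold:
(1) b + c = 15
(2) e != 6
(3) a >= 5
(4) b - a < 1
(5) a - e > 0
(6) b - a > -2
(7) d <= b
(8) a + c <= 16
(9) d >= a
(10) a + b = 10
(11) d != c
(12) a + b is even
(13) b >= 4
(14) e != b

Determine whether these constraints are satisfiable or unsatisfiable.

Satisfiable

The assignment a = 5, b = 5, c = 10, d = 5, e = 3 works:
  constraint 1 holds since b + c = 15.
  constraint 4 holds since b - a = 0.
  constraint 5 holds since a - e = 2.
The rest check out directly.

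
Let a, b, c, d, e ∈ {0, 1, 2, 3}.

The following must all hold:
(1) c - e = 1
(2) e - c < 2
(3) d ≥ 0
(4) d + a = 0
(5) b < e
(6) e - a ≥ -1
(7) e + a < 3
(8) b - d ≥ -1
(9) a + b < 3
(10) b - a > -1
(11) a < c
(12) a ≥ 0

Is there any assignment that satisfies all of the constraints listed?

Satisfiable

Setting (a, b, c, d, e) = (0, 1, 3, 0, 2) satisfies everything: constraint 1: c - e = 1; constraint 2: e - c = -1; constraint 4: d + a = 0, and the others follow.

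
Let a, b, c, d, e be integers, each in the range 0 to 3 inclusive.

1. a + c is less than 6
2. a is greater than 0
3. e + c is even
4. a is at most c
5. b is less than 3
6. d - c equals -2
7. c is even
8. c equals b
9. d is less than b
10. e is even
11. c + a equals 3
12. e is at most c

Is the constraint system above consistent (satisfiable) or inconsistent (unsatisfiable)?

Satisfiable

The assignment a = 1, b = 2, c = 2, d = 0, e = 2 works:
  constraint 1 holds since a + c = 3.
  constraint 6 holds since d - c = -2.
The rest check out directly.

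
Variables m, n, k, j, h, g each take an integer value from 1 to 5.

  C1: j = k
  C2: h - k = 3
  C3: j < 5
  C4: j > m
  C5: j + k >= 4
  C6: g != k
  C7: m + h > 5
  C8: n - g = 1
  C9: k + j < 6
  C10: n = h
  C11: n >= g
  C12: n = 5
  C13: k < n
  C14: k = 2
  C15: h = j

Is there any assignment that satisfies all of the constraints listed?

Unsatisfiable

Constraint 12 fixes n = 5 and constraint 14 fixes k = 2. Constraints 1, 10, and 15 give n = h = j = k, so n = k. But 5 ≠ 2 — contradiction.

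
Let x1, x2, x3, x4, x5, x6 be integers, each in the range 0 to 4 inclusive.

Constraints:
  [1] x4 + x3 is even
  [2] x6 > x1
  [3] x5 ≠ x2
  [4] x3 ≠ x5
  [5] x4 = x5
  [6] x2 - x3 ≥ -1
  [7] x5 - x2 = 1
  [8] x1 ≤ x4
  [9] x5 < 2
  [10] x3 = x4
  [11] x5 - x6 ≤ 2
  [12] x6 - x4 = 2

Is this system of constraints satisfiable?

From constraints 5 and 10, x3 = x4 = x5, so x3 = x5. But constraint 4 says x3 ≠ x5. Contradiction.

Unsatisfiable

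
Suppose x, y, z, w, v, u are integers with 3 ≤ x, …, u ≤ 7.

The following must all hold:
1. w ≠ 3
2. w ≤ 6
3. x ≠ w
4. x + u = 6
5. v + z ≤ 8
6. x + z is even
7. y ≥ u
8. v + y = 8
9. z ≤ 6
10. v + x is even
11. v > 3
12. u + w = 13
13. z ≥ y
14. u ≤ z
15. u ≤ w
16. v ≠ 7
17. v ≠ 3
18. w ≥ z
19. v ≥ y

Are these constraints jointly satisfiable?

Unsatisfiable

From constraints 9 and 14: u ≤ z ≤ 6. From constraint 2: w ≤ 6. Hence u + w ≤ 12. But constraint 12 requires u + w = 13, and 13 > 12. Contradiction.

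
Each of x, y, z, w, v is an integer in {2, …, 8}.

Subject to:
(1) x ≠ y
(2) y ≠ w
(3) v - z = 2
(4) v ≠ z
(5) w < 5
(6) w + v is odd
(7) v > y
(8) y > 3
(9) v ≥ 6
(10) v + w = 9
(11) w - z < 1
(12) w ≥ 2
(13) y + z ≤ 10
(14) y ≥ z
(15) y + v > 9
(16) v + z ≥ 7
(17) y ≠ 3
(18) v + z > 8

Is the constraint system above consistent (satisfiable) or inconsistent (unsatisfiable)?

One satisfying assignment is x = 8, y = 4, z = 4, w = 3, v = 6.
For the less obvious constraints — constraint 3: v - z = 2; constraint 10: v + w = 9 — and the others hold by inspection.

Satisfiable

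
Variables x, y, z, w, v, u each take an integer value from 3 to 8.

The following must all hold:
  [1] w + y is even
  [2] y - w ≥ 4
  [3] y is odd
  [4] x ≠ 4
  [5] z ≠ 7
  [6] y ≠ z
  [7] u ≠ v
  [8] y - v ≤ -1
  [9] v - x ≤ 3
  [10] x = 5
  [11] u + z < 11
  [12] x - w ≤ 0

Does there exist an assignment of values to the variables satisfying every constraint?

Unsatisfiable

Constraints 2, 8, 9, and 12 give w − x ≥ 0, x − v ≥ -3, v − y ≥ 1, y − w ≥ 4.
Adding all 4 inequalities: the left sides telescope to 0, and the right sides sum to 0 + (-3) + 1 + 4 = 2. So 0 ≥ 2, which is false.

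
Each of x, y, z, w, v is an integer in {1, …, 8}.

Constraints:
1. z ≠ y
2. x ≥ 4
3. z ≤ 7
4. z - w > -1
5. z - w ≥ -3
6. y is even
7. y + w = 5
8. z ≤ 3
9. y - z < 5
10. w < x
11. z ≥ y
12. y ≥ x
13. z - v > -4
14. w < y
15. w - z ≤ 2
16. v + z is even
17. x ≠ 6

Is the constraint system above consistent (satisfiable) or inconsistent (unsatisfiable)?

From constraints 2 and 12: y ≥ x and x ≥ 4, so y ≥ 4. From constraints 8 and 11: y ≤ z and z ≤ 3, so y ≤ 3. But 3 < 4, so no value of y works.

Unsatisfiable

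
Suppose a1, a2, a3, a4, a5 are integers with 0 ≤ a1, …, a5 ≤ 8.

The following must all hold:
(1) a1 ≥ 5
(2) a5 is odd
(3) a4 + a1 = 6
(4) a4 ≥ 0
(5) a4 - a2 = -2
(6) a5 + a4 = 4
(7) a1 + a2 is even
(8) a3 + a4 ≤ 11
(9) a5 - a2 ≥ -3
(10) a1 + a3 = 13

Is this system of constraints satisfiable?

Satisfiable

Setting (a1, a2, a3, a4, a5) = (5, 3, 8, 1, 3) satisfies everything: constraint 3: a4 + a1 = 6; constraint 5: a4 - a2 = -2; constraint 6: a5 + a4 = 4, and the others follow.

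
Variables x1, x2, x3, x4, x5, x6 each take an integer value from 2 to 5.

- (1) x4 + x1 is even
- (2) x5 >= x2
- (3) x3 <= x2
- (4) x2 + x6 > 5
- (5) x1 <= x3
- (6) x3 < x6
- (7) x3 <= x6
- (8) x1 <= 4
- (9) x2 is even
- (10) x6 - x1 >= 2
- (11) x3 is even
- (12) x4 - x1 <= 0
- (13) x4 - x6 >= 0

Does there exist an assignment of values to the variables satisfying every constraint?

Unsatisfiable

Constraints 10, 12, and 13 give x6 − x1 ≥ 2, x1 − x4 ≥ 0, x4 − x6 ≥ 0.
Adding all 3 inequalities: the left sides telescope to 0, and the right sides sum to 2 + 0 + 0 = 2. So 0 ≥ 2, which is false.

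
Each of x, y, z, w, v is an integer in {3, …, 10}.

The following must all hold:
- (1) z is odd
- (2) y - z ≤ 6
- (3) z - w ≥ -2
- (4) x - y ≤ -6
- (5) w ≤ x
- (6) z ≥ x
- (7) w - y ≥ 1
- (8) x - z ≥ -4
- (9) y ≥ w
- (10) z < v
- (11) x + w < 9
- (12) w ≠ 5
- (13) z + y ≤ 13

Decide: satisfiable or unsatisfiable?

Unsatisfiable

Constraints 3, 4, 7, and 8 give x − z ≥ -4, z − w ≥ -2, w − y ≥ 1, y − x ≥ 6.
Adding all 4 inequalities: the left sides telescope to 0, and the right sides sum to (-4) + (-2) + 1 + 6 = 1. So 0 ≥ 1, which is false.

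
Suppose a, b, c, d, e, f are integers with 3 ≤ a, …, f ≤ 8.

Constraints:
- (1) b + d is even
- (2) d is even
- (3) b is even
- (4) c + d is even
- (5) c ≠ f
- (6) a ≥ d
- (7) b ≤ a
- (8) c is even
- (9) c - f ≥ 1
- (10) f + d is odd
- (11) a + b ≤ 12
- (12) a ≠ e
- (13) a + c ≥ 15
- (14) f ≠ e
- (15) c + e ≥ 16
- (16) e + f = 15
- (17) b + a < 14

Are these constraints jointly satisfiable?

The assignment a = 7, b = 4, c = 8, d = 4, e = 8, f = 7 works:
  constraint 9 holds since c - f = 1.
  constraint 11 holds since a + b = 11.
  constraint 13 holds since a + c = 15.
The rest check out directly.

Satisfiable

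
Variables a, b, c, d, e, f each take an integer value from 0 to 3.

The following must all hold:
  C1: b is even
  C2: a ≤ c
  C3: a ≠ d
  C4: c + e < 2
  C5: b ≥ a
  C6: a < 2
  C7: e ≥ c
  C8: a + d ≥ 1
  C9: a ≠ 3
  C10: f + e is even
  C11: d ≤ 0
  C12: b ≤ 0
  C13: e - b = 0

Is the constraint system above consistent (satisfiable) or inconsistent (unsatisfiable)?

From constraints 5 and 12: a ≤ b ≤ 0. From constraint 11: d ≤ 0. Hence a + d ≤ 0. But constraint 8 requires a + d ≥ 1, and 1 > 0. Contradiction.

Unsatisfiable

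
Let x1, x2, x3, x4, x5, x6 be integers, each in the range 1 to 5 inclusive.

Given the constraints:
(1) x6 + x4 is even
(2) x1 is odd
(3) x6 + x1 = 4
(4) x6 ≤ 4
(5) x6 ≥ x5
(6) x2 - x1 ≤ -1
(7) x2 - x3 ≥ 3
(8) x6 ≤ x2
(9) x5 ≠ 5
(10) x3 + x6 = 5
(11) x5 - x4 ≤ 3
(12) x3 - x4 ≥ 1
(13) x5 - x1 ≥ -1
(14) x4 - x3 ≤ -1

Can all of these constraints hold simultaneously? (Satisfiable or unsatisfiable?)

Unsatisfiable

Constraints 6, 7, 11, 12, and 13 give x3 − x4 ≥ 1, x4 − x5 ≥ -3, x5 − x1 ≥ -1, x1 − x2 ≥ 1, x2 − x3 ≥ 3.
Adding all 5 inequalities: the left sides telescope to 0, and the right sides sum to 1 + (-3) + (-1) + 1 + 3 = 1. So 0 ≥ 1, which is false.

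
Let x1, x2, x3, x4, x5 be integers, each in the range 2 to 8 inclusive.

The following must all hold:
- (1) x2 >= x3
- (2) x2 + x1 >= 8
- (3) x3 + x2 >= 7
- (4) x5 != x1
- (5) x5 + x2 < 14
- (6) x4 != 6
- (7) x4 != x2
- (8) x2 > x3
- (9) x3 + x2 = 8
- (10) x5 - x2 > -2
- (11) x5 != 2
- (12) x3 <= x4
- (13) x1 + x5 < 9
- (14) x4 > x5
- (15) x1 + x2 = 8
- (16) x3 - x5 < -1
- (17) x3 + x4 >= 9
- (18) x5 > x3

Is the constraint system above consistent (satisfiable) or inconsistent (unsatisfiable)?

Satisfiable

The assignment x1 = 2, x2 = 6, x3 = 2, x4 = 8, x5 = 6 works:
  constraint 2 holds since x2 + x1 = 8.
  constraint 3 holds since x3 + x2 = 8.
The rest check out directly.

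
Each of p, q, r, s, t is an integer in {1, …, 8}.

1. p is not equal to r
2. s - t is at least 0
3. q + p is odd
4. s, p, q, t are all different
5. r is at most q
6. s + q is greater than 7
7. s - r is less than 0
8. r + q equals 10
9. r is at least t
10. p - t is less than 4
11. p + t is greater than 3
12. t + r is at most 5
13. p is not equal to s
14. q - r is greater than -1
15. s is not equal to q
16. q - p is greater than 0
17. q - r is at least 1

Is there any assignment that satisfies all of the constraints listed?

Setting (p, q, r, s, t) = (3, 6, 4, 2, 1) satisfies everything: constraint 2: s - t = 1; constraint 6: s + q = 8; constraint 7: s - r = -2, and the others follow.

Satisfiable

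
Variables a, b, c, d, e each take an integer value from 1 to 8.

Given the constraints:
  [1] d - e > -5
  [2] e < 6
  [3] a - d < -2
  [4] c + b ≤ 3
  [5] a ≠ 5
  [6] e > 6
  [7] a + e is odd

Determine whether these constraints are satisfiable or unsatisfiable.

Unsatisfiable

From constraint 6: e ≥ 7. From constraint 2: e ≤ 5. But 5 < 7, so no value of e works.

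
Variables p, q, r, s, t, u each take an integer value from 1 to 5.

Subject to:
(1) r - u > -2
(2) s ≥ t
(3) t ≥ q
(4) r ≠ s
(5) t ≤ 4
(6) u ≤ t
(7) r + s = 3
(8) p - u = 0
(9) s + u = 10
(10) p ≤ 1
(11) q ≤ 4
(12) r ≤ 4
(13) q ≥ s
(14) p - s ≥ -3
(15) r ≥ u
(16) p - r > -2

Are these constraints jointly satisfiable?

From constraints 11 and 13: s ≤ q ≤ 4. From constraints 12 and 15: u ≤ r ≤ 4. Hence s + u ≤ 8. But constraint 9 requires s + u = 10, and 10 > 8. Contradiction.

Unsatisfiable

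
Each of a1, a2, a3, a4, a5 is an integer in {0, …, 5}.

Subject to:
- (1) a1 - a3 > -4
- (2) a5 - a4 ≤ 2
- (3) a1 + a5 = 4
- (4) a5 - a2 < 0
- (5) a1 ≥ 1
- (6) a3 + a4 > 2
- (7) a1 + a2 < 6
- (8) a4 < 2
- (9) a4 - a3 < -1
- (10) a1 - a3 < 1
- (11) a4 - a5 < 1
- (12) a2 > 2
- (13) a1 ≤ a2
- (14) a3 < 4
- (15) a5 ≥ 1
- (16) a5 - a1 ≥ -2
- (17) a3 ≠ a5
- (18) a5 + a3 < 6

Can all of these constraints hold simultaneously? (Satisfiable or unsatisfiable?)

Satisfiable

The assignment a1 = 2, a2 = 3, a3 = 3, a4 = 1, a5 = 2 works:
  constraint 1 holds since a1 - a3 = -1.
  constraint 2 holds since a5 - a4 = 1.
The rest check out directly.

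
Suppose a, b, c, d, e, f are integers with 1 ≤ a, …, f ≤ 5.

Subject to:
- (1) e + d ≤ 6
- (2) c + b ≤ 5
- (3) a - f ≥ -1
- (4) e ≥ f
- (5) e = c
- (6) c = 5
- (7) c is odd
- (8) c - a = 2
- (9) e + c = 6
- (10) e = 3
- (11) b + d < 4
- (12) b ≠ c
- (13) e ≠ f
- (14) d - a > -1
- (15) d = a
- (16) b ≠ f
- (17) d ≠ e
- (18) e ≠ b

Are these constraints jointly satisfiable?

Constraint 10 fixes e = 3 and constraint 6 fixes c = 5, but constraint 5 requires e = c. Since 3 ≠ 5, contradiction.

Unsatisfiable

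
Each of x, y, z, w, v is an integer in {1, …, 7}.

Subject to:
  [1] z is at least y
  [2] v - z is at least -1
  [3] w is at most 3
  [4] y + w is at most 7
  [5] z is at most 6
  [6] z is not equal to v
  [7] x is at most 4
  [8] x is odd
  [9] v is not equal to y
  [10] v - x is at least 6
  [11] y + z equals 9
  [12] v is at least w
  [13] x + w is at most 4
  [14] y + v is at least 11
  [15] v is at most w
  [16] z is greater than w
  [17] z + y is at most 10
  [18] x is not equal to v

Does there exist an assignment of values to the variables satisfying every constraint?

From constraints 1 and 5: y ≤ z ≤ 6. From constraints 3 and 15: v ≤ w ≤ 3. Hence y + v ≤ 9. But constraint 14 requires y + v ≥ 11, and 11 > 9. Contradiction.

Unsatisfiable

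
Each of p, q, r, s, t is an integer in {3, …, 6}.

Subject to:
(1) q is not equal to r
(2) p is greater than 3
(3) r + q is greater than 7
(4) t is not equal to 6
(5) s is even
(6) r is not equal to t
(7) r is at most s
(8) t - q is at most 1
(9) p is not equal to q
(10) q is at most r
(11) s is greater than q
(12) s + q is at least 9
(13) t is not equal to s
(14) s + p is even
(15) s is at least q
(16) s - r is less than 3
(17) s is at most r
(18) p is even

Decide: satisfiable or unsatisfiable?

Satisfiable

One satisfying assignment is p = 6, q = 4, r = 6, s = 6, t = 5.
For the less obvious constraints — constraint 3: r + q = 10; constraint 8: t - q = 1; constraint 12: s + q = 10 — and the others hold by inspection.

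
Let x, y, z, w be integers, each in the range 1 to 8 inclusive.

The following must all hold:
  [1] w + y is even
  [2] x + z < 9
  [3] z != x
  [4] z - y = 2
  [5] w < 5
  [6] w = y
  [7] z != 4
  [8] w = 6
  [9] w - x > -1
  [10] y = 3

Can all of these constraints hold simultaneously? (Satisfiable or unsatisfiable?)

Unsatisfiable

Constraint 8 fixes w = 6 and constraint 10 fixes y = 3, but constraint 6 requires w = y. Since 6 ≠ 3, contradiction.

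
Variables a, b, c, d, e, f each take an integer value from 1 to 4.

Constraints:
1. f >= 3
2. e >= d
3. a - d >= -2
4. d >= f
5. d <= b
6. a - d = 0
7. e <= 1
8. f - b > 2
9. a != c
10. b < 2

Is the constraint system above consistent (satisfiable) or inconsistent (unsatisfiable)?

From constraints 1 and 4: d ≥ f and f ≥ 3, so d ≥ 3. From constraints 2 and 7: d ≤ e and e ≤ 1, so d ≤ 1. But 1 < 3, so no value of d works.

Unsatisfiable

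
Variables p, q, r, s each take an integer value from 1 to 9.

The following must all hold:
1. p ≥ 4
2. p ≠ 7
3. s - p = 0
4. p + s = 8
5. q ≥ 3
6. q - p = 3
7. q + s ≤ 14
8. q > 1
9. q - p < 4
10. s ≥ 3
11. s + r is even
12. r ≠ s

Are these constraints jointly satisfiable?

The assignment p = 4, q = 7, r = 6, s = 4 works:
  constraint 3 holds since s - p = 0.
  constraint 4 holds since p + s = 8.
The rest check out directly.

Satisfiable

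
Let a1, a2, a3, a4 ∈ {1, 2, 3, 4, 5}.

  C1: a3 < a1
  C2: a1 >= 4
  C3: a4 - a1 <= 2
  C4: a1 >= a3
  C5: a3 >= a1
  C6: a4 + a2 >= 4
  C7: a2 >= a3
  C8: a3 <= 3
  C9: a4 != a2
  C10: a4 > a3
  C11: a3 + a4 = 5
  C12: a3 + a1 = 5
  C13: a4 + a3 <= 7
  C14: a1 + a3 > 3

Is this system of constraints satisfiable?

From constraints 2 and 5: a3 ≥ a1 and a1 ≥ 4, so a3 ≥ 4. From constraint 8: a3 ≤ 3. But 3 < 4, so no value of a3 works.

Unsatisfiable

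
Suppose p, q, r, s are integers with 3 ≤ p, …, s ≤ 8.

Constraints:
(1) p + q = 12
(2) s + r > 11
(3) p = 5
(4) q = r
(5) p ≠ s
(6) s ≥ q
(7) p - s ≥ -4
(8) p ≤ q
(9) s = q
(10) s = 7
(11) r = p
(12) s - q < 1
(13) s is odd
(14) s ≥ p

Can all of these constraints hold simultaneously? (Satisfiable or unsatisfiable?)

Unsatisfiable

Constraint 10 fixes s = 7 and constraint 3 fixes p = 5. Constraints 4, 9, and 11 give s = q = r = p, so s = p. But 7 ≠ 5 — contradiction.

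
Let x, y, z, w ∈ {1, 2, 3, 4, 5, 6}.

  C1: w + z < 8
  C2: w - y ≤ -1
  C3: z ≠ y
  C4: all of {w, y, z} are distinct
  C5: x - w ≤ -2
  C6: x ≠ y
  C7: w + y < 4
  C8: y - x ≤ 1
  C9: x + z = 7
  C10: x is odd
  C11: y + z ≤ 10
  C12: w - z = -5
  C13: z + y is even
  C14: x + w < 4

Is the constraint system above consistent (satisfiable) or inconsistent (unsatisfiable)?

Constraints 2, 5, and 8 give w − x ≥ 2, x − y ≥ -1, y − w ≥ 1.
Adding all 3 inequalities: the left sides telescope to 0, and the right sides sum to 2 + (-1) + 1 = 2. So 0 ≥ 2, which is false.

Unsatisfiable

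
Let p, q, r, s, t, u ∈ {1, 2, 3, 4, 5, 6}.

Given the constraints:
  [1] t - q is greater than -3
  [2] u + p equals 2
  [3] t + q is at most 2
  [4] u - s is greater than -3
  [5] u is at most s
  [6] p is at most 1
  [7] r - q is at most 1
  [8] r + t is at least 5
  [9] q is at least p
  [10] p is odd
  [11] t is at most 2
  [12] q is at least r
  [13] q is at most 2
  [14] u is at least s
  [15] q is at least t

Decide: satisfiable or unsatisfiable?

Unsatisfiable

From constraints 12 and 13: r ≤ q ≤ 2. From constraint 11: t ≤ 2. Hence r + t ≤ 4. But constraint 8 requires r + t ≥ 5, and 5 > 4. Contradiction.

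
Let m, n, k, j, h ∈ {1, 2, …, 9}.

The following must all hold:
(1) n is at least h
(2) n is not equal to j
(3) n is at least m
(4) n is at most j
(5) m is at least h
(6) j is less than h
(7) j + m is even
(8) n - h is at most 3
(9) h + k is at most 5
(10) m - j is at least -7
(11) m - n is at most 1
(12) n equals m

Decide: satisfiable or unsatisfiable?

Unsatisfiable

Constraints 1, 4, and 6 give j < h, h ≤ n, n ≤ j. Chaining: j < h ≤ n ≤ j, which forces j < j — impossible.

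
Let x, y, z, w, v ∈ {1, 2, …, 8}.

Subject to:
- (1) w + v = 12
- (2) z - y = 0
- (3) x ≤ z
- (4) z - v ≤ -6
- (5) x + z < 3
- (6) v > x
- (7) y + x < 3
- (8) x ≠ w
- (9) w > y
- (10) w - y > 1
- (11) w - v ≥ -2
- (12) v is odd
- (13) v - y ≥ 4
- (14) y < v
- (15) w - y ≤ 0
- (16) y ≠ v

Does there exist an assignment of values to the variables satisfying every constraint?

Unsatisfiable

Constraints 11, 13, and 15 give y − w ≥ 0, w − v ≥ -2, v − y ≥ 4.
Adding all 3 inequalities: the left sides telescope to 0, and the right sides sum to 0 + (-2) + 4 = 2. So 0 ≥ 2, which is false.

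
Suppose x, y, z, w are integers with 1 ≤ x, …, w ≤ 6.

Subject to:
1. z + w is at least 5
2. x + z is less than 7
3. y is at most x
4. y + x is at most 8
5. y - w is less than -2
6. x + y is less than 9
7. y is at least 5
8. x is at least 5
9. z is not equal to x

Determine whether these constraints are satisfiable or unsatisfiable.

From constraint 7: y ≥ 5. From constraint 8: x ≥ 5. Hence y + x ≥ 10. But constraint 4 requires y + x ≤ 8, and 8 < 10. Contradiction.

Unsatisfiable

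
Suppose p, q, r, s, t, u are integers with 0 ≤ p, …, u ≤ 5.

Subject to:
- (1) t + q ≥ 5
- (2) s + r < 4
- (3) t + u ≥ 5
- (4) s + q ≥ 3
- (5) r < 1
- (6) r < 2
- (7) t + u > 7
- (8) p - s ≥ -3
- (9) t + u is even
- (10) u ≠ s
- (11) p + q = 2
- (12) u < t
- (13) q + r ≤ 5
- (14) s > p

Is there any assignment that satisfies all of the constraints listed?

Satisfiable

Try p = 0, q = 2, r = 0, s = 1, t = 5, u = 3.
Check constraint 1: t + q = 7; constraint 2: s + r = 1; constraint 3: t + u = 8. The remaining constraints are straightforward to verify.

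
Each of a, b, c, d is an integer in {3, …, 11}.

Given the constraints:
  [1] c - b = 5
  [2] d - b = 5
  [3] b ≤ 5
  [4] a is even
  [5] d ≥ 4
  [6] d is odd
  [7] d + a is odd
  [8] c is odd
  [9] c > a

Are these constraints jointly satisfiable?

The assignment a = 8, b = 4, c = 9, d = 9 works:
  constraint 1 holds since c - b = 5.
  constraint 2 holds since d - b = 5.
  constraint 4 holds since a = 8 is even.
The rest check out directly.

Satisfiable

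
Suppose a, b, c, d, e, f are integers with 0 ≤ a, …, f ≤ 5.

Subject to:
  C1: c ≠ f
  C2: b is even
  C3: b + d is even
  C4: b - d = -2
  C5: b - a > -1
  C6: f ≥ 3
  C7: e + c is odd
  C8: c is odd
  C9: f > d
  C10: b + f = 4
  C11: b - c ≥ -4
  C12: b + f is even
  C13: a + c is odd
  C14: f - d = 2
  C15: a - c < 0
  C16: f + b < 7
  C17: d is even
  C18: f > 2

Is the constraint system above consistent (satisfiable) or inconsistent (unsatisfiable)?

Satisfiable

The assignment a = 0, b = 0, c = 1, d = 2, e = 2, f = 4 works:
  constraint 4 holds since b - d = -2.
  constraint 5 holds since b - a = 0.
The rest check out directly.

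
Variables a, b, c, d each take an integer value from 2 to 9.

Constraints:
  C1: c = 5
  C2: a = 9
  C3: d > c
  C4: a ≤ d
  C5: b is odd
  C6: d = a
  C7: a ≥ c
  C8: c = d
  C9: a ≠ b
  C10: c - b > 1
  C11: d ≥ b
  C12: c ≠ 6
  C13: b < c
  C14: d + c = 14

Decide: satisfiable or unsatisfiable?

Constraint 1 fixes c = 5 and constraint 2 fixes a = 9. Constraints 6 and 8 give c = d = a, so c = a. But 5 ≠ 9 — contradiction.

Unsatisfiable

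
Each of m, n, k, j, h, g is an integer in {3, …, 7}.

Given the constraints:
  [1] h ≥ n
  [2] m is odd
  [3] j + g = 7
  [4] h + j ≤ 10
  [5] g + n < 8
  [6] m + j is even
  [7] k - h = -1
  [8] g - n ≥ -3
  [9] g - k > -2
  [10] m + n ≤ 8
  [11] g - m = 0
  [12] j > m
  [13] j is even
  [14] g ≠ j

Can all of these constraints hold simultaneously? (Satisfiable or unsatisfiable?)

Unsatisfiable

Constraint 2 makes m odd and constraint 13 makes j even, so m + j must be odd. Constraint 6 says m + j is even — contradiction.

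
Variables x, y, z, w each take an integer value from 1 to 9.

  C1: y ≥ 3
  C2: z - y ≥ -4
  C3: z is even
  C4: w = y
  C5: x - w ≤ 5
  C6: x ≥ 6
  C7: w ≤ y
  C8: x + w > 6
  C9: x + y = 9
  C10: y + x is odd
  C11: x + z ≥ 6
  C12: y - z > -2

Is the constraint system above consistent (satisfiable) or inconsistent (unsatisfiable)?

Try x = 6, y = 3, z = 2, w = 3.
Check constraint 2: z - y = -1; constraint 5: x - w = 3; constraint 8: x + w = 9. The remaining constraints are straightforward to verify.

Satisfiable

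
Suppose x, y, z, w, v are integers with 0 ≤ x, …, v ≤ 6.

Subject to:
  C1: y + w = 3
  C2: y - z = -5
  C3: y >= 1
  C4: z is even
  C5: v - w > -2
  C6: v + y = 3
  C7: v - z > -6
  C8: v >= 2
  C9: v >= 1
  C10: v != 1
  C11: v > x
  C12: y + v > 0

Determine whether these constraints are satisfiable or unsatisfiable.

Satisfiable

Setting (x, y, z, w, v) = (1, 1, 6, 2, 2) satisfies everything: constraint 1: y + w = 3; constraint 2: y - z = -5; constraint 5: v - w = 0, and the others follow.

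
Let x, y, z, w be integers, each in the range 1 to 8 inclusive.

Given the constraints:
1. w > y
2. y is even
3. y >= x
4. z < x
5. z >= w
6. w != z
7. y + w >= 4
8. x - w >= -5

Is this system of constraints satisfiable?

Constraints 1, 3, 4, and 5 give x ≤ y, y < w, w ≤ z, z < x. Chaining: x ≤ y < w ≤ z < x, which forces x < x — impossible.

Unsatisfiable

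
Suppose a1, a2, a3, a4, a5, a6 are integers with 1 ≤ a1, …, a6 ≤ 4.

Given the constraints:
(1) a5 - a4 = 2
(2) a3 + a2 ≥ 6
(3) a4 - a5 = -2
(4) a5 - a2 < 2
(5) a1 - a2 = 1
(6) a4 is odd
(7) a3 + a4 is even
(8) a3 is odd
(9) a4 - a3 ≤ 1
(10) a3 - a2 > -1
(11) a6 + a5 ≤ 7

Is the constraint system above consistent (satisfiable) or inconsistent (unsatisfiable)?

Try a1 = 4, a2 = 3, a3 = 3, a4 = 1, a5 = 3, a6 = 1.
Check constraint 1: a5 - a4 = 2; constraint 2: a3 + a2 = 6. The remaining constraints are straightforward to verify.

Satisfiable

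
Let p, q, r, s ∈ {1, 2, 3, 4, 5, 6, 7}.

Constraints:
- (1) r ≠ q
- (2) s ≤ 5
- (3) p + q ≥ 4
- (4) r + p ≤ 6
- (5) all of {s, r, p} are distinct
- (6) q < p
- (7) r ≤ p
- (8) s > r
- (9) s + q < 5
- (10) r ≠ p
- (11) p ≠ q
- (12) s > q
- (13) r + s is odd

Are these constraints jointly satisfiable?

Satisfiable

Try p = 4, q = 1, r = 2, s = 3.
Check constraint 3: p + q = 5; constraint 4: r + p = 6. The remaining constraints are straightforward to verify.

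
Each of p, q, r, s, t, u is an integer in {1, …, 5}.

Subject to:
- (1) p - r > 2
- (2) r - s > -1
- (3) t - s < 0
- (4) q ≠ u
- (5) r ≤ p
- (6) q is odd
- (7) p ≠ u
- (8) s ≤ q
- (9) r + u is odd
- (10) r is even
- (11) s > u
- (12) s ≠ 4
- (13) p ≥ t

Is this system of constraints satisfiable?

Take p = 5, q = 3, r = 2, s = 2, t = 1, u = 1. Then constraint 1: p - r = 3; constraint 2: r - s = 0, and every other listed constraint is also met.

Satisfiable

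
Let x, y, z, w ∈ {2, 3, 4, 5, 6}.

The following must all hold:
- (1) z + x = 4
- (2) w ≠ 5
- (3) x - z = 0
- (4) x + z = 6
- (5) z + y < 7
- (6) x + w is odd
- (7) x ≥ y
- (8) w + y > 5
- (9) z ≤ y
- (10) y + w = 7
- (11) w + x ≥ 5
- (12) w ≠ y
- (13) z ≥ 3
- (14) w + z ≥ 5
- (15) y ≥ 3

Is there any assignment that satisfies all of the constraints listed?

Unsatisfiable

From constraint 13: z ≥ 3. From constraints 7 and 15: x ≥ y ≥ 3. Hence z + x ≥ 6. But constraint 1 requires z + x = 4, and 4 < 6. Contradiction.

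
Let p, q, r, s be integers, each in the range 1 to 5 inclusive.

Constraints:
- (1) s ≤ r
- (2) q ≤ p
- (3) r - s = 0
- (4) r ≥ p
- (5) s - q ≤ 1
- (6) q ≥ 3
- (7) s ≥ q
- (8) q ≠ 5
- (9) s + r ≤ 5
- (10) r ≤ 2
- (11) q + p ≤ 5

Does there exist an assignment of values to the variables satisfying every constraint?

From constraints 6 and 7: s ≥ q and q ≥ 3, so s ≥ 3. From constraints 1 and 10: s ≤ r and r ≤ 2, so s ≤ 2. But 2 < 3, so no value of s works.

Unsatisfiable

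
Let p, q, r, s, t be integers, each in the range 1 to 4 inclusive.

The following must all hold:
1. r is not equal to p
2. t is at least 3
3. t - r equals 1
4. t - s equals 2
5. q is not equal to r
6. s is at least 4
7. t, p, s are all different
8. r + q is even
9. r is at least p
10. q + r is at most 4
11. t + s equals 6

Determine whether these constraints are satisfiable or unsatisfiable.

From constraint 2: t ≥ 3. From constraint 6: s ≥ 4. Hence t + s ≥ 7. But constraint 11 requires t + s = 6, and 6 < 7. Contradiction.

Unsatisfiable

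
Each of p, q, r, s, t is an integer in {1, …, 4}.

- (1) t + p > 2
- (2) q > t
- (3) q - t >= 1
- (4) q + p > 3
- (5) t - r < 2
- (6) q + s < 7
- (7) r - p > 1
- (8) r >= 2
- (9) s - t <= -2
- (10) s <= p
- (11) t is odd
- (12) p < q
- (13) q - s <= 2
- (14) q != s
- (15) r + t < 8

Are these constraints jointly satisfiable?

Constraints 3, 9, and 13 give q − t ≥ 1, t − s ≥ 2, s − q ≥ -2.
Adding all 3 inequalities: the left sides telescope to 0, and the right sides sum to 1 + 2 + (-2) = 1. So 0 ≥ 1, which is false.

Unsatisfiable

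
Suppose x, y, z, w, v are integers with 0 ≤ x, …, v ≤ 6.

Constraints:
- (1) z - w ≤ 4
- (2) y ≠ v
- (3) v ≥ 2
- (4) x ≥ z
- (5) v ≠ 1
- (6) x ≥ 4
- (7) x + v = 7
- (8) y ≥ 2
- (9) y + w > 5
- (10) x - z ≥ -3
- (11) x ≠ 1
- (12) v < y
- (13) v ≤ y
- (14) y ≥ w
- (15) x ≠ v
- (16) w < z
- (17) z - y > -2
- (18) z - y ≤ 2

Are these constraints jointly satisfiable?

Setting (x, y, z, w, v) = (5, 5, 5, 2, 2) satisfies everything: constraint 1: z - w = 3; constraint 7: x + v = 7, and the others follow.

Satisfiable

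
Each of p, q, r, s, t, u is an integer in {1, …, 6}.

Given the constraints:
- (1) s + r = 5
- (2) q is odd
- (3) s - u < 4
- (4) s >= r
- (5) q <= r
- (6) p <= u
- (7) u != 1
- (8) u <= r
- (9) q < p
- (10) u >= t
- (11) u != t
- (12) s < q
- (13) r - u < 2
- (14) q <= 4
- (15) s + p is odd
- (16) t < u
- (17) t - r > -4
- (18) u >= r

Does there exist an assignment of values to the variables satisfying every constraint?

Constraints 4, 6, 8, 9, and 12 give q < p, p ≤ u, u ≤ r, r ≤ s, s < q. Chaining: q < p ≤ u ≤ r ≤ s < q, which forces q < q — impossible.

Unsatisfiable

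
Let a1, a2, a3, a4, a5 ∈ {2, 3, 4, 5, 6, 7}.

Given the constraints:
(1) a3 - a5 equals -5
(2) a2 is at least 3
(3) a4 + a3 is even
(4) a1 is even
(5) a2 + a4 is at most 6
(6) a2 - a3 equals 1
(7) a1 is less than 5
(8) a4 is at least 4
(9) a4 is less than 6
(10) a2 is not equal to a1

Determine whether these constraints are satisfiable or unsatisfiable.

From constraint 2: a2 ≥ 3. From constraint 8: a4 ≥ 4. Hence a2 + a4 ≥ 7. But constraint 5 requires a2 + a4 ≤ 6, and 6 < 7. Contradiction.

Unsatisfiable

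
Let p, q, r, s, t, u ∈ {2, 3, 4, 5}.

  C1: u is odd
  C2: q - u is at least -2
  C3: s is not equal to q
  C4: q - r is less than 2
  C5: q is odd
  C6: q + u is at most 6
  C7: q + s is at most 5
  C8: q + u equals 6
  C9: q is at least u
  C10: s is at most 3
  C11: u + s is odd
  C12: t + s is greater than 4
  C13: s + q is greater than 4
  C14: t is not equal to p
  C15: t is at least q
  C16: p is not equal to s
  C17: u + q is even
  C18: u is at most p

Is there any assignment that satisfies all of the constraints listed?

Take p = 4, q = 3, r = 4, s = 2, t = 3, u = 3. Then constraint 2: q - u = 0; constraint 4: q - r = -1, and every other listed constraint is also met.

Satisfiable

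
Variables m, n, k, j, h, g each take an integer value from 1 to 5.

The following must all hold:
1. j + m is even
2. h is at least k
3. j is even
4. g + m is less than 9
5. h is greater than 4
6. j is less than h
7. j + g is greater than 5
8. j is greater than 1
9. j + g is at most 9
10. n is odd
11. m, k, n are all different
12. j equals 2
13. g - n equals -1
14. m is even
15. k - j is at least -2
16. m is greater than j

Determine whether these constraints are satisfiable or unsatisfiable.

Satisfiable

Try m = 4, n = 5, k = 3, j = 2, h = 5, g = 4.
Check constraint 4: g + m = 8; constraint 7: j + g = 6; constraint 9: j + g = 6. The remaining constraints are straightforward to verify.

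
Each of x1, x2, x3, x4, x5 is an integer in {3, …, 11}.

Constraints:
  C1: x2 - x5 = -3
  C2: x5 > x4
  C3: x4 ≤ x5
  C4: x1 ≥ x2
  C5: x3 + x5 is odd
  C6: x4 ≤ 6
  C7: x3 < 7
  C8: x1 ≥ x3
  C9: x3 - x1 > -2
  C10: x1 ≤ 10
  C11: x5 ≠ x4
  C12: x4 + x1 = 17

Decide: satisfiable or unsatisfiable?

From constraint 6: x4 ≤ 6. From constraint 10: x1 ≤ 10. Hence x4 + x1 ≤ 16. But constraint 12 requires x4 + x1 = 17, and 17 > 16. Contradiction.

Unsatisfiable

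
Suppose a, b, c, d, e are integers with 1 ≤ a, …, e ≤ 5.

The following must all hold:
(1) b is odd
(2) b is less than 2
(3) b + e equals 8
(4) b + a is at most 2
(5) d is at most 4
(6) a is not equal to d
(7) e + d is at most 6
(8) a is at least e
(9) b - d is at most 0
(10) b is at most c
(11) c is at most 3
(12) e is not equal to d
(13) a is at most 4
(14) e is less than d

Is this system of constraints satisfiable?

Unsatisfiable

From constraints 10 and 11: b ≤ c ≤ 3. From constraints 8 and 13: e ≤ a ≤ 4. Hence b + e ≤ 7. But constraint 3 requires b + e = 8, and 8 > 7. Contradiction.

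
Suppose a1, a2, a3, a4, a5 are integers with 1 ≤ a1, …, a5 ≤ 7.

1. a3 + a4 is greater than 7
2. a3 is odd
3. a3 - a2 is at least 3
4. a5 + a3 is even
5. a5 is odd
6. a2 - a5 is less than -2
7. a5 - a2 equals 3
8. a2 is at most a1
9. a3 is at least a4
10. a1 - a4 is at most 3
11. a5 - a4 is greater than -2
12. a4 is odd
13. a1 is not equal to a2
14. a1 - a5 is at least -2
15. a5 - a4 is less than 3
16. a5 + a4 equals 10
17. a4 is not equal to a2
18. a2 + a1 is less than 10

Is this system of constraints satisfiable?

Satisfiable

Setting (a1, a2, a3, a4, a5) = (5, 2, 5, 5, 5) satisfies everything: constraint 1: a3 + a4 = 10; constraint 3: a3 - a2 = 3; constraint 6: a2 - a5 = -3, and the others follow.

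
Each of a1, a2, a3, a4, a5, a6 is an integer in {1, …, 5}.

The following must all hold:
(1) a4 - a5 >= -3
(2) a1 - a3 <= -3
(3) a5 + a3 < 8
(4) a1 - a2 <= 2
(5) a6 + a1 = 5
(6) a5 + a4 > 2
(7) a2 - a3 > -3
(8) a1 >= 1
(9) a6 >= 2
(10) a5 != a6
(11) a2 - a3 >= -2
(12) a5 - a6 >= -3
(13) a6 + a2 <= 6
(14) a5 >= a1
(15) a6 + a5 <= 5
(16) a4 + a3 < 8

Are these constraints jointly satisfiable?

Setting (a1, a2, a3, a4, a5, a6) = (2, 3, 5, 1, 2, 3) satisfies everything: constraint 1: a4 - a5 = -1; constraint 2: a1 - a3 = -3, and the others follow.

Satisfiable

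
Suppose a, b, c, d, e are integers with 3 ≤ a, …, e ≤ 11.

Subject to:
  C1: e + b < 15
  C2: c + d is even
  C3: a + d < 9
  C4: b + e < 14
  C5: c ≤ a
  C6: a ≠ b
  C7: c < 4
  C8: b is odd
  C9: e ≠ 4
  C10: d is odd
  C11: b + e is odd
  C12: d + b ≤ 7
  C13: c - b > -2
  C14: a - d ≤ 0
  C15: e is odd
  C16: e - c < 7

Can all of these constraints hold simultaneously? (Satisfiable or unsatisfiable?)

Constraint 8 makes b odd and constraint 15 makes e odd, so b + e must be even. Constraint 11 says b + e is odd — contradiction.

Unsatisfiable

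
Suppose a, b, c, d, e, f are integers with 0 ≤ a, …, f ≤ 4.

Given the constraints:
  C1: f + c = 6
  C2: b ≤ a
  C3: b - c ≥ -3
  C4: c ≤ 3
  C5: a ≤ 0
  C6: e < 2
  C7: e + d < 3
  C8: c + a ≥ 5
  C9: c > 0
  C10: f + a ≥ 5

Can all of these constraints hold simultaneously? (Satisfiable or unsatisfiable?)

From constraint 4: c ≤ 3. From constraint 5: a ≤ 0. Hence c + a ≤ 3. But constraint 8 requires c + a ≥ 5, and 5 > 3. Contradiction.

Unsatisfiable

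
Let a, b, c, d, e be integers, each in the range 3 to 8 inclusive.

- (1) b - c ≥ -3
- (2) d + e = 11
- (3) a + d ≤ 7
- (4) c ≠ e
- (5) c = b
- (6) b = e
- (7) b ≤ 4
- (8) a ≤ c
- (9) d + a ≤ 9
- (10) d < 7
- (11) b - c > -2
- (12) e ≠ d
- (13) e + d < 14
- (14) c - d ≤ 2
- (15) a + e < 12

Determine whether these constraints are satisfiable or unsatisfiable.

Unsatisfiable

From constraints 5 and 6, c = b = e, so c = e. But constraint 4 says c ≠ e. Contradiction.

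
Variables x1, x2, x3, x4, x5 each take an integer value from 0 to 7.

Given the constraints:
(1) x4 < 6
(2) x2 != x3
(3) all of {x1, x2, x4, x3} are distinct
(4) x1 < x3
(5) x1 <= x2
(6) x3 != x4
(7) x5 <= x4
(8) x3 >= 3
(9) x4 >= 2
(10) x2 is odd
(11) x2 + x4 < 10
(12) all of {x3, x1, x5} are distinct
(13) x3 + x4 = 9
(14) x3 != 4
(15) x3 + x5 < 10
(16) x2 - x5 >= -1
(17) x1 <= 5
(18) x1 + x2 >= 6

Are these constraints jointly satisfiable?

Try x1 = 1, x2 = 5, x3 = 6, x4 = 3, x5 = 3.
Check constraint 11: x2 + x4 = 8; constraint 13: x3 + x4 = 9; constraint 15: x3 + x5 = 9. The remaining constraints are straightforward to verify.

Satisfiable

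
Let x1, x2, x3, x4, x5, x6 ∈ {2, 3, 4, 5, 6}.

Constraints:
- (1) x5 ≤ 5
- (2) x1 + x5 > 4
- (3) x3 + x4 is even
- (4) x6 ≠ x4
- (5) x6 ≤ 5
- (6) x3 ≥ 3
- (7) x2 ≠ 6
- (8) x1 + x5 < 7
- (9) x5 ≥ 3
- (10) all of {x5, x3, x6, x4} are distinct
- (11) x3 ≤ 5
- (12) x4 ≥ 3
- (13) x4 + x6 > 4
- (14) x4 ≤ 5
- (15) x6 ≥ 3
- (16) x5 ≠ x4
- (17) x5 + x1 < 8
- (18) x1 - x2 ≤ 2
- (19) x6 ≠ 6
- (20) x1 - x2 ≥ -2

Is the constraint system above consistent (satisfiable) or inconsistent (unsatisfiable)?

Constraints 1, 5, 6, 9, 11, 12, 14, and 15 confine each of x5, x3, x6, x4 to the 3 values {3, …, 5}.
Constraint 10 requires all 4 of them to be distinct, but only 3 values are available — impossible by the pigeonhole principle.

Unsatisfiable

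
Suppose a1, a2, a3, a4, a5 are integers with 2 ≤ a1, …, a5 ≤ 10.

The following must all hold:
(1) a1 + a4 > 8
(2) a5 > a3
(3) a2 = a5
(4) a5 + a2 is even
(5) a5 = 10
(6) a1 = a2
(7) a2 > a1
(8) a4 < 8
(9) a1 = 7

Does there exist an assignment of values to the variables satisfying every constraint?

Constraint 9 fixes a1 = 7 and constraint 5 fixes a5 = 10. Constraints 3 and 6 give a1 = a2 = a5, so a1 = a5. But 7 ≠ 10 — contradiction.

Unsatisfiable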